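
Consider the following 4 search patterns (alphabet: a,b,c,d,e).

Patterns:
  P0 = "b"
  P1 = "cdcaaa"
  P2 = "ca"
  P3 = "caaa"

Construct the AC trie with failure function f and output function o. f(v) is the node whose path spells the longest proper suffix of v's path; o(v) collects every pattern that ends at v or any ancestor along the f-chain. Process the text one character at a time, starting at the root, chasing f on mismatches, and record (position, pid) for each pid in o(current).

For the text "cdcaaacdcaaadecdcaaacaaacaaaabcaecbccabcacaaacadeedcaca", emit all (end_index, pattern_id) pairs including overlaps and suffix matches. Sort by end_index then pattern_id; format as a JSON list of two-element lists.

Build automaton:
Trie nodes:
  n0 'ε': b→1 c→2
  n1 'b': ·  [P0 ends]
  n2 'c': a→8 d→3
  n3 'cd': c→4
  n4 'cdc': a→5
  n5 'cdca': a→6
  n6 'cdcaa': a→7
  n7 'cdcaaa': ·  [P1 ends]
  n8 'ca': a→9  [P2 ends]
  n9 'caa': a→10
  n10 'caaa': ·  [P3 ends]

BFS fail/out derivation:
  fail(1) 'b': from fail(0)=0 chase 'b': 0 ⇒ 0;  out={0}∪out(0)={0}
  fail(2) 'c': from fail(0)=0 chase 'c': 0 ⇒ 0;  out=∅∪out(0)=∅
  fail(3) 'cd': from fail(2)=0 chase 'd': 0 ⇒ 0;  out=∅∪out(0)=∅
  fail(8) 'ca': from fail(2)=0 chase 'a': 0 ⇒ 0;  out={2}∪out(0)={2}
  fail(4) 'cdc': from fail(3)=0 chase 'c': 0 ⇒ 2;  out=∅∪out(2)=∅
  fail(9) 'caa': from fail(8)=0 chase 'a': 0 ⇒ 0;  out=∅∪out(0)=∅
  fail(5) 'cdca': from fail(4)=2 chase 'a': 2 ⇒ 8;  out=∅∪out(8)={2}
  fail(10) 'caaa': from fail(9)=0 chase 'a': 0 ⇒ 0;  out={3}∪out(0)={3}
  fail(6) 'cdcaa': from fail(5)=8 chase 'a': 8 ⇒ 9;  out=∅∪out(9)=∅
  fail(7) 'cdcaaa': from fail(6)=9 chase 'a': 9 ⇒ 10;  out={1}∪out(10)={1,3}

Scan:
i=0 'c': node 0→2
i=1 'd': node 2→3
i=2 'c': node 3→4
i=3 'a': node 4→5  emit P2@[2:3]
i=4 'a': node 5→6
i=5 'a': node 6→7  emit P1@[0:5],P3@[2:5]
i=6 'c': node 7→2 (via fail)
i=7 'd': node 2→3
i=8 'c': node 3→4
i=9 'a': node 4→5  emit P2@[8:9]
i=10 'a': node 5→6
i=11 'a': node 6→7  emit P1@[6:11],P3@[8:11]
i=12 'd': node 7→0 (via fail)
i=13 'e': node 0→0
i=14 'c': node 0→2
i=15 'd': node 2→3
i=16 'c': node 3→4
i=17 'a': node 4→5  emit P2@[16:17]
i=18 'a': node 5→6
i=19 'a': node 6→7  emit P1@[14:19],P3@[16:19]
i=20 'c': node 7→2 (via fail)
i=21 'a': node 2→8  emit P2@[20:21]
i=22 'a': node 8→9
i=23 'a': node 9→10  emit P3@[20:23]
i=24 'c': node 10→2 (via fail)
i=25 'a': node 2→8  emit P2@[24:25]
i=26 'a': node 8→9
i=27 'a': node 9→10  emit P3@[24:27]
i=28 'a': node 10→0 (via fail)
i=29 'b': node 0→1  emit P0@[29:29]
i=30 'c': node 1→2 (via fail)
i=31 'a': node 2→8  emit P2@[30:31]
i=32 'e': node 8→0 (via fail)
i=33 'c': node 0→2
i=34 'b': node 2→1 (via fail)  emit P0@[34:34]
i=35 'c': node 1→2 (via fail)
i=36 'c': node 2→2 (via fail)
i=37 'a': node 2→8  emit P2@[36:37]
i=38 'b': node 8→1 (via fail)  emit P0@[38:38]
i=39 'c': node 1→2 (via fail)
i=40 'a': node 2→8  emit P2@[39:40]
i=41 'c': node 8→2 (via fail)
i=42 'a': node 2→8  emit P2@[41:42]
i=43 'a': node 8→9
i=44 'a': node 9→10  emit P3@[41:44]
i=45 'c': node 10→2 (via fail)
i=46 'a': node 2→8  emit P2@[45:46]
i=47 'd': node 8→0 (via fail)
i=48 'e': node 0→0
i=49 'e': node 0→0
i=50 'd': node 0→0
i=51 'c': node 0→2
i=52 'a': node 2→8  emit P2@[51:52]
i=53 'c': node 8→2 (via fail)
i=54 'a': node 2→8  emit P2@[53:54]

Result: [[3,2],[5,1],[5,3],[9,2],[11,1],[11,3],[17,2],[19,1],[19,3],[21,2],[23,3],[25,2],[27,3],[29,0],[31,2],[34,0],[37,2],[38,0],[40,2],[42,2],[44,3],[46,2],[52,2],[54,2]]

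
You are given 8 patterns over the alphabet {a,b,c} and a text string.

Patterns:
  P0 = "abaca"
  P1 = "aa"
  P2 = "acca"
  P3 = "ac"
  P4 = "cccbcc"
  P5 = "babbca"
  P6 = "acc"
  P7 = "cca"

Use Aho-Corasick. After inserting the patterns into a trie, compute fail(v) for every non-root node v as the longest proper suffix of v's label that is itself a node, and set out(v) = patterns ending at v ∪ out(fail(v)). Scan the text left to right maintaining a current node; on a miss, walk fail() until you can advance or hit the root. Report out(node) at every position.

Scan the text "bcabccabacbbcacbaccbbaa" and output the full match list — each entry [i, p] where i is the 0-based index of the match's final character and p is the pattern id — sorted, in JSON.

Build automaton:
Trie (insert patterns):
  0='ε' goto a→1 b→16 c→10
  1='a' goto a→6 b→2 c→7
  2='ab' goto a→3
  3='aba' goto c→4
  4='abac' goto a→5
  5='abaca' goto ·  ←P0
  6='aa' goto ·  ←P1
  7='ac' goto c→8  ←P3
  8='acc' goto a→9  ←P6
  9='acca' goto ·  ←P2
  10='c' goto c→11
  11='cc' goto a→22 c→12
  12='ccc' goto b→13
  13='cccb' goto c→14
  14='cccbc' goto c→15
  15='cccbcc' goto ·  ←P4
  16='b' goto a→17
  17='ba' goto b→18
  18='bab' goto b→19
  19='babb' goto c→20
  20='babbc' goto a→21
  21='babbca' goto ·  ←P5
  22='cca' goto ·  ←P7

Failure links (BFS by depth):
  fail(1) 'a': from fail(0)=0 chase 'a': 0 ⇒ 0;  out=∅∪out(0)=∅
  fail(10) 'c': from fail(0)=0 chase 'c': 0 ⇒ 0;  out=∅∪out(0)=∅
  fail(16) 'b': from fail(0)=0 chase 'b': 0 ⇒ 0;  out=∅∪out(0)=∅
  fail(2) 'ab': from fail(1)=0 chase 'b': 0 ⇒ 16;  out=∅∪out(16)=∅
  fail(6) 'aa': from fail(1)=0 chase 'a': 0 ⇒ 1;  out={1}∪out(1)={1}
  fail(7) 'ac': from fail(1)=0 chase 'c': 0 ⇒ 10;  out={3}∪out(10)={3}
  fail(11) 'cc': from fail(10)=0 chase 'c': 0 ⇒ 10;  out=∅∪out(10)=∅
  fail(17) 'ba': from fail(16)=0 chase 'a': 0 ⇒ 1;  out=∅∪out(1)=∅
  fail(3) 'aba': from fail(2)=16 chase 'a': 16 ⇒ 17;  out=∅∪out(17)=∅
  fail(8) 'acc': from fail(7)=10 chase 'c': 10 ⇒ 11;  out={6}∪out(11)={6}
  fail(12) 'ccc': from fail(11)=10 chase 'c': 10 ⇒ 11;  out=∅∪out(11)=∅
  fail(18) 'bab': from fail(17)=1 chase 'b': 1 ⇒ 2;  out=∅∪out(2)=∅
  fail(22) 'cca': from fail(11)=10 chase 'a': 10→0 ⇒ 1;  out={7}∪out(1)={7}
  fail(4) 'abac': from fail(3)=17 chase 'c': 17→1 ⇒ 7;  out=∅∪out(7)={3}
  fail(9) 'acca': from fail(8)=11 chase 'a': 11 ⇒ 22;  out={2}∪out(22)={2,7}
  fail(13) 'cccb': from fail(12)=11 chase 'b': 11→10→0 ⇒ 16;  out=∅∪out(16)=∅
  fail(19) 'babb': from fail(18)=2 chase 'b': 2→16→0 ⇒ 16;  out=∅∪out(16)=∅
  fail(5) 'abaca': from fail(4)=7 chase 'a': 7→10→0 ⇒ 1;  out={0}∪out(1)={0}
  fail(14) 'cccbc': from fail(13)=16 chase 'c': 16→0 ⇒ 10;  out=∅∪out(10)=∅
  fail(20) 'babbc': from fail(19)=16 chase 'c': 16→0 ⇒ 10;  out=∅∪out(10)=∅
  fail(15) 'cccbcc': from fail(14)=10 chase 'c': 10 ⇒ 11;  out={4}∪out(11)={4}
  fail(21) 'babbca': from fail(20)=10 chase 'a': 10→0 ⇒ 1;  out={5}∪out(1)={5}

Text stream:
i=0 'b': node 0→16
i=1 'c': node 16→10 (via fail)
i=2 'a': node 10→1 (via fail)
i=3 'b': node 1→2
i=4 'c': node 2→10 (via fail)
i=5 'c': node 10→11
i=6 'a': node 11→22  ** P7@[4:6]
i=7 'b': node 22→2 (via fail)
i=8 'a': node 2→3
i=9 'c': node 3→4  ** P3@[8:9]
i=10 'b': node 4→16 (via fail)
i=11 'b': node 16→16 (via fail)
i=12 'c': node 16→10 (via fail)
i=13 'a': node 10→1 (via fail)
i=14 'c': node 1→7  ** P3@[13:14]
i=15 'b': node 7→16 (via fail)
i=16 'a': node 16→17
i=17 'c': node 17→7 (via fail)  ** P3@[16:17]
i=18 'c': node 7→8  ** P6@[16:18]
i=19 'b': node 8→16 (via fail)
i=20 'b': node 16→16 (via fail)
i=21 'a': node 16→17
i=22 'a': node 17→6 (via fail)  ** P1@[21:22]

Result: [[6,7],[9,3],[14,3],[17,3],[18,6],[22,1]]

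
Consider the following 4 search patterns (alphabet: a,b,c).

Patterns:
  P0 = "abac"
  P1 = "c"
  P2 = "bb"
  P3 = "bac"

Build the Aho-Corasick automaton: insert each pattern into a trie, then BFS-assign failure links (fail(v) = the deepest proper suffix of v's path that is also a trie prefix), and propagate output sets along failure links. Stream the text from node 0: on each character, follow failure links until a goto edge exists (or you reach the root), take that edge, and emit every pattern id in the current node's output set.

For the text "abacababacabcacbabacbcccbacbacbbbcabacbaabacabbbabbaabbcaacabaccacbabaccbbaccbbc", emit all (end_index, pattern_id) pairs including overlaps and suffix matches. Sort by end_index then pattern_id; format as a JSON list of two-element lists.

Build:
Trie nodes:
  0='ε' goto a→1 b→6 c→5
  1='a' goto b→2
  2='ab' goto a→3
  3='aba' goto c→4
  4='abac' goto ·  ←P0
  5='c' goto ·  ←P1
  6='b' goto a→8 b→7
  7='bb' goto ·  ←P2
  8='ba' goto c→9
  9='bac' goto ·  ←P3

Failure links (BFS by depth):
  n1('a'): parent n0 fail=0; on 'a' 0 → fail=0;  out ∅∪∅=∅
  n5('c'): parent n0 fail=0; on 'c' 0 → fail=0;  out {1}∪∅={1}
  n6('b'): parent n0 fail=0; on 'b' 0 → fail=0;  out ∅∪∅=∅
  n2('ab'): parent n1 fail=0; on 'b' 0 → fail=6;  out ∅∪∅=∅
  n7('bb'): parent n6 fail=0; on 'b' 0 → fail=6;  out {2}∪∅={2}
  n8('ba'): parent n6 fail=0; on 'a' 0 → fail=1;  out ∅∪∅=∅
  n3('aba'): parent n2 fail=6; on 'a' 6 → fail=8;  out ∅∪∅=∅
  n9('bac'): parent n8 fail=1; on 'c' 1→0 → fail=5;  out {3}∪{1}={1,3}
  n4('abac'): parent n3 fail=8; on 'c' 8 → fail=9;  out {0}∪{1,3}={0,1,3}

Scan:
pos 0 'a': at 1
pos 1 'b': at 2
pos 2 'a': at 3
pos 3 'c': at 4  ** P0@[0:3],P1@[3:3],P3@[1:3]
pos 4 'a': at 1 ·f
pos 5 'b': at 2
pos 6 'a': at 3
pos 7 'b': at 2 ·f
pos 8 'a': at 3
pos 9 'c': at 4  ** P0@[6:9],P1@[9:9],P3@[7:9]
pos 10 'a': at 1 ·f
pos 11 'b': at 2
pos 12 'c': at 5 ·f  ** P1@[12:12]
pos 13 'a': at 1 ·f
pos 14 'c': at 5 ·f  ** P1@[14:14]
pos 15 'b': at 6 ·f
pos 16 'a': at 8
pos 17 'b': at 2 ·f
pos 18 'a': at 3
pos 19 'c': at 4  ** P0@[16:19],P1@[19:19],P3@[17:19]
pos 20 'b': at 6 ·f
pos 21 'c': at 5 ·f  ** P1@[21:21]
pos 22 'c': at 5 ·f  ** P1@[22:22]
pos 23 'c': at 5 ·f  ** P1@[23:23]
pos 24 'b': at 6 ·f
pos 25 'a': at 8
pos 26 'c': at 9  ** P1@[26:26],P3@[24:26]
pos 27 'b': at 6 ·f
pos 28 'a': at 8
pos 29 'c': at 9  ** P1@[29:29],P3@[27:29]
pos 30 'b': at 6 ·f
pos 31 'b': at 7  ** P2@[30:31]
pos 32 'b': at 7 ·f  ** P2@[31:32]
pos 33 'c': at 5 ·f  ** P1@[33:33]
pos 34 'a': at 1 ·f
pos 35 'b': at 2
pos 36 'a': at 3
pos 37 'c': at 4  ** P0@[34:37],P1@[37:37],P3@[35:37]
pos 38 'b': at 6 ·f
pos 39 'a': at 8
pos 40 'a': at 1 ·f
pos 41 'b': at 2
pos 42 'a': at 3
pos 43 'c': at 4  ** P0@[40:43],P1@[43:43],P3@[41:43]
pos 44 'a': at 1 ·f
pos 45 'b': at 2
pos 46 'b': at 7 ·f  ** P2@[45:46]
pos 47 'b': at 7 ·f  ** P2@[46:47]
pos 48 'a': at 8 ·f
pos 49 'b': at 2 ·f
pos 50 'b': at 7 ·f  ** P2@[49:50]
pos 51 'a': at 8 ·f
pos 52 'a': at 1 ·f
pos 53 'b': at 2
pos 54 'b': at 7 ·f  ** P2@[53:54]
pos 55 'c': at 5 ·f  ** P1@[55:55]
pos 56 'a': at 1 ·f
pos 57 'a': at 1 ·f
pos 58 'c': at 5 ·f  ** P1@[58:58]
pos 59 'a': at 1 ·f
pos 60 'b': at 2
pos 61 'a': at 3
pos 62 'c': at 4  ** P0@[59:62],P1@[62:62],P3@[60:62]
pos 63 'c': at 5 ·f  ** P1@[63:63]
pos 64 'a': at 1 ·f
pos 65 'c': at 5 ·f  ** P1@[65:65]
pos 66 'b': at 6 ·f
pos 67 'a': at 8
pos 68 'b': at 2 ·f
pos 69 'a': at 3
pos 70 'c': at 4  ** P0@[67:70],P1@[70:70],P3@[68:70]
pos 71 'c': at 5 ·f  ** P1@[71:71]
pos 72 'b': at 6 ·f
pos 73 'b': at 7  ** P2@[72:73]
pos 74 'a': at 8 ·f
pos 75 'c': at 9  ** P1@[75:75],P3@[73:75]
pos 76 'c': at 5 ·f  ** P1@[76:76]
pos 77 'b': at 6 ·f
pos 78 'b': at 7  ** P2@[77:78]
pos 79 'c': at 5 ·f  ** P1@[79:79]

All matches (sorted): [[3,0],[3,1],[3,3],[9,0],[9,1],[9,3],[12,1],[14,1],[19,0],[19,1],[19,3],[21,1],[22,1],[23,1],[26,1],[26,3],[29,1],[29,3],[31,2],[32,2],[33,1],[37,0],[37,1],[37,3],[43,0],[43,1],[43,3],[46,2],[47,2],[50,2],[54,2],[55,1],[58,1],[62,0],[62,1],[62,3],[63,1],[65,1],[70,0],[70,1],[70,3],[71,1],[73,2],[75,1],[75,3],[76,1],[78,2],[79,1]]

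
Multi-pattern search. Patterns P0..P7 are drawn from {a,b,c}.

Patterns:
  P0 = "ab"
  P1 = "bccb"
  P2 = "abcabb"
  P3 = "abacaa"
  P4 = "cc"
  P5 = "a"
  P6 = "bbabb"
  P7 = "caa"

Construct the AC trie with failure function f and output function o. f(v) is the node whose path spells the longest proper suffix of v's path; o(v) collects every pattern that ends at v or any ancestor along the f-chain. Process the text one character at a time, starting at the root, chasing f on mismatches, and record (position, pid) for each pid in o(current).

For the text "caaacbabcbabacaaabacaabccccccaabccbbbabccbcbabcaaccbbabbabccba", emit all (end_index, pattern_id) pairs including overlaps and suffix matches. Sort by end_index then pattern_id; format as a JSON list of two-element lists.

Build:
Trie (insert patterns):
  0='ε' goto a→1 b→3 c→15
  1='a' goto b→2  [P5 ends]
  2='ab' goto a→11 c→7  [P0 ends]
  3='b' goto b→17 c→4
  4='bc' goto c→5
  5='bcc' goto b→6
  6='bccb' goto ·  [P1 ends]
  7='abc' goto a→8
  8='abca' goto b→9
  9='abcab' goto b→10
  10='abcabb' goto ·  [P2 ends]
  11='aba' goto c→12
  12='abac' goto a→13
  13='abaca' goto a→14
  14='abacaa' goto ·  [P3 ends]
  15='c' goto a→21 c→16
  16='cc' goto ·  [P4 ends]
  17='bb' goto a→18
  18='bba' goto b→19
  19='bbab' goto b→20
  20='bbabb' goto ·  [P6 ends]
  21='ca' goto a→22
  22='caa' goto ·  [P7 ends]

BFS fail/out derivation:
  n1('a'): parent n0 fail=0; on 'a' 0 → fail=0;  out {5}∪∅={5}
  n3('b'): parent n0 fail=0; on 'b' 0 → fail=0;  out ∅∪∅=∅
  n15('c'): parent n0 fail=0; on 'c' 0 → fail=0;  out ∅∪∅=∅
  n2('ab'): parent n1 fail=0; on 'b' 0 → fail=3;  out {0}∪∅={0}
  n4('bc'): parent n3 fail=0; on 'c' 0 → fail=15;  out ∅∪∅=∅
  n16('cc'): parent n15 fail=0; on 'c' 0 → fail=15;  out {4}∪∅={4}
  n17('bb'): parent n3 fail=0; on 'b' 0 → fail=3;  out ∅∪∅=∅
  n21('ca'): parent n15 fail=0; on 'a' 0 → fail=1;  out ∅∪{5}={5}
  n5('bcc'): parent n4 fail=15; on 'c' 15 → fail=16;  out ∅∪{4}={4}
  n7('abc'): parent n2 fail=3; on 'c' 3 → fail=4;  out ∅∪∅=∅
  n11('aba'): parent n2 fail=3; on 'a' 3→0 → fail=1;  out ∅∪{5}={5}
  n18('bba'): parent n17 fail=3; on 'a' 3→0 → fail=1;  out ∅∪{5}={5}
  n22('caa'): parent n21 fail=1; on 'a' 1→0 → fail=1;  out {7}∪{5}={5,7}
  n6('bccb'): parent n5 fail=16; on 'b' 16→15→0 → fail=3;  out {1}∪∅={1}
  n8('abca'): parent n7 fail=4; on 'a' 4→15 → fail=21;  out ∅∪{5}={5}
  n12('abac'): parent n11 fail=1; on 'c' 1→0 → fail=15;  out ∅∪∅=∅
  n19('bbab'): parent n18 fail=1; on 'b' 1 → fail=2;  out ∅∪{0}={0}
  n9('abcab'): parent n8 fail=21; on 'b' 21→1 → fail=2;  out ∅∪{0}={0}
  n13('abaca'): parent n12 fail=15; on 'a' 15 → fail=21;  out ∅∪{5}={5}
  n20('bbabb'): parent n19 fail=2; on 'b' 2→3 → fail=17;  out {6}∪∅={6}
  n10('abcabb'): parent n9 fail=2; on 'b' 2→3 → fail=17;  out {2}∪∅={2}
  n14('abacaa'): parent n13 fail=21; on 'a' 21 → fail=22;  out {3}∪{5,7}={3,5,7}

Scan:
i=0 'c': node 0→15
i=1 'a': node 15→21  → match P5@[1:1]
i=2 'a': node 21→22  → match P5@[2:2],P7@[0:2]
i=3 'a': node 22→1 (fail-walked)  → match P5@[3:3]
i=4 'c': node 1→15 (fail-walked)
i=5 'b': node 15→3 (fail-walked)
i=6 'a': node 3→1 (fail-walked)  → match P5@[6:6]
i=7 'b': node 1→2  → match P0@[6:7]
i=8 'c': node 2→7
i=9 'b': node 7→3 (fail-walked)
i=10 'a': node 3→1 (fail-walked)  → match P5@[10:10]
i=11 'b': node 1→2  → match P0@[10:11]
i=12 'a': node 2→11  → match P5@[12:12]
i=13 'c': node 11→12
i=14 'a': node 12→13  → match P5@[14:14]
i=15 'a': node 13→14  → match P3@[10:15],P5@[15:15],P7@[13:15]
i=16 'a': node 14→1 (fail-walked)  → match P5@[16:16]
i=17 'b': node 1→2  → match P0@[16:17]
i=18 'a': node 2→11  → match P5@[18:18]
i=19 'c': node 11→12
i=20 'a': node 12→13  → match P5@[20:20]
i=21 'a': node 13→14  → match P3@[16:21],P5@[21:21],P7@[19:21]
i=22 'b': node 14→2 (fail-walked)  → match P0@[21:22]
i=23 'c': node 2→7
i=24 'c': node 7→5 (fail-walked)  → match P4@[23:24]
i=25 'c': node 5→16 (fail-walked)  → match P4@[24:25]
i=26 'c': node 16→16 (fail-walked)  → match P4@[25:26]
i=27 'c': node 16→16 (fail-walked)  → match P4@[26:27]
i=28 'c': node 16→16 (fail-walked)  → match P4@[27:28]
i=29 'a': node 16→21 (fail-walked)  → match P5@[29:29]
i=30 'a': node 21→22  → match P5@[30:30],P7@[28:30]
i=31 'b': node 22→2 (fail-walked)  → match P0@[30:31]
i=32 'c': node 2→7
i=33 'c': node 7→5 (fail-walked)  → match P4@[32:33]
i=34 'b': node 5→6  → match P1@[31:34]
i=35 'b': node 6→17 (fail-walked)
i=36 'b': node 17→17 (fail-walked)
i=37 'a': node 17→18  → match P5@[37:37]
i=38 'b': node 18→19  → match P0@[37:38]
i=39 'c': node 19→7 (fail-walked)
i=40 'c': node 7→5 (fail-walked)  → match P4@[39:40]
i=41 'b': node 5→6  → match P1@[38:41]
i=42 'c': node 6→4 (fail-walked)
i=43 'b': node 4→3 (fail-walked)
i=44 'a': node 3→1 (fail-walked)  → match P5@[44:44]
i=45 'b': node 1→2  → match P0@[44:45]
i=46 'c': node 2→7
i=47 'a': node 7→8  → match P5@[47:47]
i=48 'a': node 8→22 (fail-walked)  → match P5@[48:48],P7@[46:48]
i=49 'c': node 22→15 (fail-walked)
i=50 'c': node 15→16  → match P4@[49:50]
i=51 'b': node 16→3 (fail-walked)
i=52 'b': node 3→17
i=53 'a': node 17→18  → match P5@[53:53]
i=54 'b': node 18→19  → match P0@[53:54]
i=55 'b': node 19→20  → match P6@[51:55]
i=56 'a': node 20→18 (fail-walked)  → match P5@[56:56]
i=57 'b': node 18→19  → match P0@[56:57]
i=58 'c': node 19→7 (fail-walked)
i=59 'c': node 7→5 (fail-walked)  → match P4@[58:59]
i=60 'b': node 5→6  → match P1@[57:60]
i=61 'a': node 6→1 (fail-walked)  → match P5@[61:61]

All matches (sorted): [[1,5],[2,5],[2,7],[3,5],[6,5],[7,0],[10,5],[11,0],[12,5],[14,5],[15,3],[15,5],[15,7],[16,5],[17,0],[18,5],[20,5],[21,3],[21,5],[21,7],[22,0],[24,4],[25,4],[26,4],[27,4],[28,4],[29,5],[30,5],[30,7],[31,0],[33,4],[34,1],[37,5],[38,0],[40,4],[41,1],[44,5],[45,0],[47,5],[48,5],[48,7],[50,4],[53,5],[54,0],[55,6],[56,5],[57,0],[59,4],[60,1],[61,5]]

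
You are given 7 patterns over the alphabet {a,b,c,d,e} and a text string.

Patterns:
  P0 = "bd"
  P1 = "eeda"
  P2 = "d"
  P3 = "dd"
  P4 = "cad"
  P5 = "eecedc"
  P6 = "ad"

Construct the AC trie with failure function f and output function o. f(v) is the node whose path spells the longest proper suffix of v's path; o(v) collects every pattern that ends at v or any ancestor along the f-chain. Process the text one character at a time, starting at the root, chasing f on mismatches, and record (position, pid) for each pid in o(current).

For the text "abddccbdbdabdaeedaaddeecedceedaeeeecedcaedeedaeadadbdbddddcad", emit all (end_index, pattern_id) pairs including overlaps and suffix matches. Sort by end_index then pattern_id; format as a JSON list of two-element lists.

Build:
Trie (insert patterns):
  0='ε' goto a→16 b→1 c→9 d→7 e→3
  1='b' goto d→2
  2='bd' goto ·  ←P0
  3='e' goto e→4
  4='ee' goto c→12 d→5
  5='eed' goto a→6
  6='eeda' goto ·  ←P1
  7='d' goto d→8  ←P2
  8='dd' goto ·  ←P3
  9='c' goto a→10
  10='ca' goto d→11
  11='cad' goto ·  ←P4
  12='eec' goto e→13
  13='eece' goto d→14
  14='eeced' goto c→15
  15='eecedc' goto ·  ←P5
  16='a' goto d→17
  17='ad' goto ·  ←P6

Failure links (BFS by depth):
  n1('b'): parent n0 fail=0; on 'b' 0 → fail=0;  out ∅∪∅=∅
  n3('e'): parent n0 fail=0; on 'e' 0 → fail=0;  out ∅∪∅=∅
  n7('d'): parent n0 fail=0; on 'd' 0 → fail=0;  out {2}∪∅={2}
  n9('c'): parent n0 fail=0; on 'c' 0 → fail=0;  out ∅∪∅=∅
  n16('a'): parent n0 fail=0; on 'a' 0 → fail=0;  out ∅∪∅=∅
  n2('bd'): parent n1 fail=0; on 'd' 0 → fail=7;  out {0}∪{2}={0,2}
  n4('ee'): parent n3 fail=0; on 'e' 0 → fail=3;  out ∅∪∅=∅
  n8('dd'): parent n7 fail=0; on 'd' 0 → fail=7;  out {3}∪{2}={2,3}
  n10('ca'): parent n9 fail=0; on 'a' 0 → fail=16;  out ∅∪∅=∅
  n17('ad'): parent n16 fail=0; on 'd' 0 → fail=7;  out {6}∪{2}={2,6}
  n5('eed'): parent n4 fail=3; on 'd' 3→0 → fail=7;  out ∅∪{2}={2}
  n11('cad'): parent n10 fail=16; on 'd' 16 → fail=17;  out {4}∪{2,6}={2,4,6}
  n12('eec'): parent n4 fail=3; on 'c' 3→0 → fail=9;  out ∅∪∅=∅
  n6('eeda'): parent n5 fail=7; on 'a' 7→0 → fail=16;  out {1}∪∅={1}
  n13('eece'): parent n12 fail=9; on 'e' 9→0 → fail=3;  out ∅∪∅=∅
  n14('eeced'): parent n13 fail=3; on 'd' 3→0 → fail=7;  out ∅∪{2}={2}
  n15('eecedc'): parent n14 fail=7; on 'c' 7→0 → fail=9;  out {5}∪∅={5}

Text stream:
pos 0 'a': at 16
pos 1 'b': at 1 ·f
pos 2 'd': at 2  emit P0@[1:2],P2@[2:2]
pos 3 'd': at 8 ·f  emit P2@[3:3],P3@[2:3]
pos 4 'c': at 9 ·f
pos 5 'c': at 9 ·f
pos 6 'b': at 1 ·f
pos 7 'd': at 2  emit P0@[6:7],P2@[7:7]
pos 8 'b': at 1 ·f
pos 9 'd': at 2  emit P0@[8:9],P2@[9:9]
pos 10 'a': at 16 ·f
pos 11 'b': at 1 ·f
pos 12 'd': at 2  emit P0@[11:12],P2@[12:12]
pos 13 'a': at 16 ·f
pos 14 'e': at 3 ·f
pos 15 'e': at 4
pos 16 'd': at 5  emit P2@[16:16]
pos 17 'a': at 6  emit P1@[14:17]
pos 18 'a': at 16 ·f
pos 19 'd': at 17  emit P2@[19:19],P6@[18:19]
pos 20 'd': at 8 ·f  emit P2@[20:20],P3@[19:20]
pos 21 'e': at 3 ·f
pos 22 'e': at 4
pos 23 'c': at 12
pos 24 'e': at 13
pos 25 'd': at 14  emit P2@[25:25]
pos 26 'c': at 15  emit P5@[21:26]
pos 27 'e': at 3 ·f
pos 28 'e': at 4
pos 29 'd': at 5  emit P2@[29:29]
pos 30 'a': at 6  emit P1@[27:30]
pos 31 'e': at 3 ·f
pos 32 'e': at 4
pos 33 'e': at 4 ·f
pos 34 'e': at 4 ·f
pos 35 'c': at 12
pos 36 'e': at 13
pos 37 'd': at 14  emit P2@[37:37]
pos 38 'c': at 15  emit P5@[33:38]
pos 39 'a': at 10 ·f
pos 40 'e': at 3 ·f
pos 41 'd': at 7 ·f  emit P2@[41:41]
pos 42 'e': at 3 ·f
pos 43 'e': at 4
pos 44 'd': at 5  emit P2@[44:44]
pos 45 'a': at 6  emit P1@[42:45]
pos 46 'e': at 3 ·f
pos 47 'a': at 16 ·f
pos 48 'd': at 17  emit P2@[48:48],P6@[47:48]
pos 49 'a': at 16 ·f
pos 50 'd': at 17  emit P2@[50:50],P6@[49:50]
pos 51 'b': at 1 ·f
pos 52 'd': at 2  emit P0@[51:52],P2@[52:52]
pos 53 'b': at 1 ·f
pos 54 'd': at 2  emit P0@[53:54],P2@[54:54]
pos 55 'd': at 8 ·f  emit P2@[55:55],P3@[54:55]
pos 56 'd': at 8 ·f  emit P2@[56:56],P3@[55:56]
pos 57 'd': at 8 ·f  emit P2@[57:57],P3@[56:57]
pos 58 'c': at 9 ·f
pos 59 'a': at 10
pos 60 'd': at 11  emit P2@[60:60],P4@[58:60],P6@[59:60]

Result: [[2,0],[2,2],[3,2],[3,3],[7,0],[7,2],[9,0],[9,2],[12,0],[12,2],[16,2],[17,1],[19,2],[19,6],[20,2],[20,3],[25,2],[26,5],[29,2],[30,1],[37,2],[38,5],[41,2],[44,2],[45,1],[48,2],[48,6],[50,2],[50,6],[52,0],[52,2],[54,0],[54,2],[55,2],[55,3],[56,2],[56,3],[57,2],[57,3],[60,2],[60,4],[60,6]]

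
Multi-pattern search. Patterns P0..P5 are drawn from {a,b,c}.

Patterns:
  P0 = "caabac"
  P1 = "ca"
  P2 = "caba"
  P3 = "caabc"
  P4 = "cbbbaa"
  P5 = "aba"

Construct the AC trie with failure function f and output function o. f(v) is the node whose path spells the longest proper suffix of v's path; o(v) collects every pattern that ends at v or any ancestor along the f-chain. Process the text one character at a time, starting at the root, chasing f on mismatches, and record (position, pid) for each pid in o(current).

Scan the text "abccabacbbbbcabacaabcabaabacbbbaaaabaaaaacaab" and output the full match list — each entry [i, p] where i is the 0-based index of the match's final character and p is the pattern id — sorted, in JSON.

Build automaton:
Trie (insert patterns):
  n0 'ε': a→15 c→1
  n1 'c': a→2 b→10
  n2 'ca': a→3 b→7  ←P1
  n3 'caa': b→4
  n4 'caab': a→5 c→9
  n5 'caaba': c→6
  n6 'caabac': ·  ←P0
  n7 'cab': a→8
  n8 'caba': ·  ←P2
  n9 'caabc': ·  ←P3
  n10 'cb': b→11
  n11 'cbb': b→12
  n12 'cbbb': a→13
  n13 'cbbba': a→14
  n14 'cbbbaa': ·  ←P4
  n15 'a': b→16
  n16 'ab': a→17
  n17 'aba': ·  ←P5

BFS fail/out derivation:
  n1('c'): parent n0 fail=0; on 'c' 0 → fail=0;  out ∅∪∅=∅
  n15('a'): parent n0 fail=0; on 'a' 0 → fail=0;  out ∅∪∅=∅
  n2('ca'): parent n1 fail=0; on 'a' 0 → fail=15;  out {1}∪∅={1}
  n10('cb'): parent n1 fail=0; on 'b' 0 → fail=0;  out ∅∪∅=∅
  n16('ab'): parent n15 fail=0; on 'b' 0 → fail=0;  out ∅∪∅=∅
  n3('caa'): parent n2 fail=15; on 'a' 15→0 → fail=15;  out ∅∪∅=∅
  n7('cab'): parent n2 fail=15; on 'b' 15 → fail=16;  out ∅∪∅=∅
  n11('cbb'): parent n10 fail=0; on 'b' 0 → fail=0;  out ∅∪∅=∅
  n17('aba'): parent n16 fail=0; on 'a' 0 → fail=15;  out {5}∪∅={5}
  n4('caab'): parent n3 fail=15; on 'b' 15 → fail=16;  out ∅∪∅=∅
  n8('caba'): parent n7 fail=16; on 'a' 16 → fail=17;  out {2}∪{5}={2,5}
  n12('cbbb'): parent n11 fail=0; on 'b' 0 → fail=0;  out ∅∪∅=∅
  n5('caaba'): parent n4 fail=16; on 'a' 16 → fail=17;  out ∅∪{5}={5}
  n9('caabc'): parent n4 fail=16; on 'c' 16→0 → fail=1;  out {3}∪∅={3}
  n13('cbbba'): parent n12 fail=0; on 'a' 0 → fail=15;  out ∅∪∅=∅
  n6('caabac'): parent n5 fail=17; on 'c' 17→15→0 → fail=1;  out {0}∪∅={0}
  n14('cbbbaa'): parent n13 fail=15; on 'a' 15→0 → fail=15;  out {4}∪∅={4}

Text stream:
i=0 'a': node 0→15
i=1 'b': node 15→16
i=2 'c': node 16→1 ·f
i=3 'c': node 1→1 ·f
i=4 'a': node 1→2  ** P1@[3:4]
i=5 'b': node 2→7
i=6 'a': node 7→8  ** P2@[3:6],P5@[4:6]
i=7 'c': node 8→1 ·f
i=8 'b': node 1→10
i=9 'b': node 10→11
i=10 'b': node 11→12
i=11 'b': node 12→0 ·f
i=12 'c': node 0→1
i=13 'a': node 1→2  ** P1@[12:13]
i=14 'b': node 2→7
i=15 'a': node 7→8  ** P2@[12:15],P5@[13:15]
i=16 'c': node 8→1 ·f
i=17 'a': node 1→2  ** P1@[16:17]
i=18 'a': node 2→3
i=19 'b': node 3→4
i=20 'c': node 4→9  ** P3@[16:20]
i=21 'a': node 9→2 ·f  ** P1@[20:21]
i=22 'b': node 2→7
i=23 'a': node 7→8  ** P2@[20:23],P5@[21:23]
i=24 'a': node 8→15 ·f
i=25 'b': node 15→16
i=26 'a': node 16→17  ** P5@[24:26]
i=27 'c': node 17→1 ·f
i=28 'b': node 1→10
i=29 'b': node 10→11
i=30 'b': node 11→12
i=31 'a': node 12→13
i=32 'a': node 13→14  ** P4@[27:32]
i=33 'a': node 14→15 ·f
i=34 'a': node 15→15 ·f
i=35 'b': node 15→16
i=36 'a': node 16→17  ** P5@[34:36]
i=37 'a': node 17→15 ·f
i=38 'a': node 15→15 ·f
i=39 'a': node 15→15 ·f
i=40 'a': node 15→15 ·f
i=41 'c': node 15→1 ·f
i=42 'a': node 1→2  ** P1@[41:42]
i=43 'a': node 2→3
i=44 'b': node 3→4

Matches: [[4,1],[6,2],[6,5],[13,1],[15,2],[15,5],[17,1],[20,3],[21,1],[23,2],[23,5],[26,5],[32,4],[36,5],[42,1]]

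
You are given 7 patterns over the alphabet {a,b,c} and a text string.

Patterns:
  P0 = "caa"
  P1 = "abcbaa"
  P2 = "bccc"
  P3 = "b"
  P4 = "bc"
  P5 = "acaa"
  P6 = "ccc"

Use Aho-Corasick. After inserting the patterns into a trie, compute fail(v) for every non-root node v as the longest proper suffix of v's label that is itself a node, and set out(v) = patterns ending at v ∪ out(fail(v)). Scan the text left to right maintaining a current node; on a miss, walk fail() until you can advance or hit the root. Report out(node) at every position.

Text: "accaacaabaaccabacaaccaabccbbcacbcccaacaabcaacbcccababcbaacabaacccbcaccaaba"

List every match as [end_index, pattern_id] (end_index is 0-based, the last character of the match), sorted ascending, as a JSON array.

Build:
Trie nodes:
  0='ε' goto a→4 b→10 c→1
  1='c' goto a→2 c→17
  2='ca' goto a→3
  3='caa' goto ·  [P0 ends]
  4='a' goto b→5 c→14
  5='ab' goto c→6
  6='abc' goto b→7
  7='abcb' goto a→8
  8='abcba' goto a→9
  9='abcbaa' goto ·  [P1 ends]
  10='b' goto c→11  [P3 ends]
  11='bc' goto c→12  [P4 ends]
  12='bcc' goto c→13
  13='bccc' goto ·  [P2 ends]
  14='ac' goto a→15
  15='aca' goto a→16
  16='acaa' goto ·  [P5 ends]
  17='cc' goto c→18
  18='ccc' goto ·  [P6 ends]

Failure links (BFS by depth):
  fail(1) 'c': from fail(0)=0 chase 'c': 0 ⇒ 0;  out=∅∪out(0)=∅
  fail(4) 'a': from fail(0)=0 chase 'a': 0 ⇒ 0;  out=∅∪out(0)=∅
  fail(10) 'b': from fail(0)=0 chase 'b': 0 ⇒ 0;  out={3}∪out(0)={3}
  fail(2) 'ca': from fail(1)=0 chase 'a': 0 ⇒ 4;  out=∅∪out(4)=∅
  fail(5) 'ab': from fail(4)=0 chase 'b': 0 ⇒ 10;  out=∅∪out(10)={3}
  fail(11) 'bc': from fail(10)=0 chase 'c': 0 ⇒ 1;  out={4}∪out(1)={4}
  fail(14) 'ac': from fail(4)=0 chase 'c': 0 ⇒ 1;  out=∅∪out(1)=∅
  fail(17) 'cc': from fail(1)=0 chase 'c': 0 ⇒ 1;  out=∅∪out(1)=∅
  fail(3) 'caa': from fail(2)=4 chase 'a': 4→0 ⇒ 4;  out={0}∪out(4)={0}
  fail(6) 'abc': from fail(5)=10 chase 'c': 10 ⇒ 11;  out=∅∪out(11)={4}
  fail(12) 'bcc': from fail(11)=1 chase 'c': 1 ⇒ 17;  out=∅∪out(17)=∅
  fail(15) 'aca': from fail(14)=1 chase 'a': 1 ⇒ 2;  out=∅∪out(2)=∅
  fail(18) 'ccc': from fail(17)=1 chase 'c': 1 ⇒ 17;  out={6}∪out(17)={6}
  fail(7) 'abcb': from fail(6)=11 chase 'b': 11→1→0 ⇒ 10;  out=∅∪out(10)={3}
  fail(13) 'bccc': from fail(12)=17 chase 'c': 17 ⇒ 18;  out={2}∪out(18)={2,6}
  fail(16) 'acaa': from fail(15)=2 chase 'a': 2 ⇒ 3;  out={5}∪out(3)={0,5}
  fail(8) 'abcba': from fail(7)=10 chase 'a': 10→0 ⇒ 4;  out=∅∪out(4)=∅
  fail(9) 'abcbaa': from fail(8)=4 chase 'a': 4→0 ⇒ 4;  out={1}∪out(4)={1}

Text stream:
i=0 'a': node 0→4
i=1 'c': node 4→14
i=2 'c': node 14→17 (via fail)
i=3 'a': node 17→2 (via fail)
i=4 'a': node 2→3  ** P0@[2:4]
i=5 'c': node 3→14 (via fail)
i=6 'a': node 14→15
i=7 'a': node 15→16  ** P0@[5:7],P5@[4:7]
i=8 'b': node 16→5 (via fail)  ** P3@[8:8]
i=9 'a': node 5→4 (via fail)
i=10 'a': node 4→4 (via fail)
i=11 'c': node 4→14
i=12 'c': node 14→17 (via fail)
i=13 'a': node 17→2 (via fail)
i=14 'b': node 2→5 (via fail)  ** P3@[14:14]
i=15 'a': node 5→4 (via fail)
i=16 'c': node 4→14
i=17 'a': node 14→15
i=18 'a': node 15→16  ** P0@[16:18],P5@[15:18]
i=19 'c': node 16→14 (via fail)
i=20 'c': node 14→17 (via fail)
i=21 'a': node 17→2 (via fail)
i=22 'a': node 2→3  ** P0@[20:22]
i=23 'b': node 3→5 (via fail)  ** P3@[23:23]
i=24 'c': node 5→6  ** P4@[23:24]
i=25 'c': node 6→12 (via fail)
i=26 'b': node 12→10 (via fail)  ** P3@[26:26]
i=27 'b': node 10→10 (via fail)  ** P3@[27:27]
i=28 'c': node 10→11  ** P4@[27:28]
i=29 'a': node 11→2 (via fail)
i=30 'c': node 2→14 (via fail)
i=31 'b': node 14→10 (via fail)  ** P3@[31:31]
i=32 'c': node 10→11  ** P4@[31:32]
i=33 'c': node 11→12
i=34 'c': node 12→13  ** P2@[31:34],P6@[32:34]
i=35 'a': node 13→2 (via fail)
i=36 'a': node 2→3  ** P0@[34:36]
i=37 'c': node 3→14 (via fail)
i=38 'a': node 14→15
i=39 'a': node 15→16  ** P0@[37:39],P5@[36:39]
i=40 'b': node 16→5 (via fail)  ** P3@[40:40]
i=41 'c': node 5→6  ** P4@[40:41]
i=42 'a': node 6→2 (via fail)
i=43 'a': node 2→3  ** P0@[41:43]
i=44 'c': node 3→14 (via fail)
i=45 'b': node 14→10 (via fail)  ** P3@[45:45]
i=46 'c': node 10→11  ** P4@[45:46]
i=47 'c': node 11→12
i=48 'c': node 12→13  ** P2@[45:48],P6@[46:48]
i=49 'a': node 13→2 (via fail)
i=50 'b': node 2→5 (via fail)  ** P3@[50:50]
i=51 'a': node 5→4 (via fail)
i=52 'b': node 4→5  ** P3@[52:52]
i=53 'c': node 5→6  ** P4@[52:53]
i=54 'b': node 6→7  ** P3@[54:54]
i=55 'a': node 7→8
i=56 'a': node 8→9  ** P1@[51:56]
i=57 'c': node 9→14 (via fail)
i=58 'a': node 14→15
i=59 'b': node 15→5 (via fail)  ** P3@[59:59]
i=60 'a': node 5→4 (via fail)
i=61 'a': node 4→4 (via fail)
i=62 'c': node 4→14
i=63 'c': node 14→17 (via fail)
i=64 'c': node 17→18  ** P6@[62:64]
i=65 'b': node 18→10 (via fail)  ** P3@[65:65]
i=66 'c': node 10→11  ** P4@[65:66]
i=67 'a': node 11→2 (via fail)
i=68 'c': node 2→14 (via fail)
i=69 'c': node 14→17 (via fail)
i=70 'a': node 17→2 (via fail)
i=71 'a': node 2→3  ** P0@[69:71]
i=72 'b': node 3→5 (via fail)  ** P3@[72:72]
i=73 'a': node 5→4 (via fail)

Result: [[4,0],[7,0],[7,5],[8,3],[14,3],[18,0],[18,5],[22,0],[23,3],[24,4],[26,3],[27,3],[28,4],[31,3],[32,4],[34,2],[34,6],[36,0],[39,0],[39,5],[40,3],[41,4],[43,0],[45,3],[46,4],[48,2],[48,6],[50,3],[52,3],[53,4],[54,3],[56,1],[59,3],[64,6],[65,3],[66,4],[71,0],[72,3]]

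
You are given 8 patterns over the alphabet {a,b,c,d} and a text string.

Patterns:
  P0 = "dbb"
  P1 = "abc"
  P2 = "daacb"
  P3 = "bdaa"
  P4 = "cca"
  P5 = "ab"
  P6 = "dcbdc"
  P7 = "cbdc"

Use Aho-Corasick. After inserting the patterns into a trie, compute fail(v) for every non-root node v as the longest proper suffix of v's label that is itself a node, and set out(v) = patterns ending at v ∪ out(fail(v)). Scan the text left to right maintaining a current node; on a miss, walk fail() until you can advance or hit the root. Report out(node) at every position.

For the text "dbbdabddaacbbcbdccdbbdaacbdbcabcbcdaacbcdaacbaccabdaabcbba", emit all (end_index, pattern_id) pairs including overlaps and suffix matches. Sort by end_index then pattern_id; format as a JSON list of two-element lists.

Build:
Trie (insert patterns):
  n0 'ε': a→4 b→11 c→15 d→1
  n1 'd': a→7 b→2 c→18
  n2 'db': b→3
  n3 'dbb': ·  ←P0
  n4 'a': b→5
  n5 'ab': c→6  ←P5
  n6 'abc': ·  ←P1
  n7 'da': a→8
  n8 'daa': c→9
  n9 'daac': b→10
  n10 'daacb': ·  ←P2
  n11 'b': d→12
  n12 'bd': a→13
  n13 'bda': a→14
  n14 'bdaa': ·  ←P3
  n15 'c': b→22 c→16
  n16 'cc': a→17
  n17 'cca': ·  ←P4
  n18 'dc': b→19
  n19 'dcb': d→20
  n20 'dcbd': c→21
  n21 'dcbdc': ·  ←P6
  n22 'cb': d→23
  n23 'cbd': c→24
  n24 'cbdc': ·  ←P7

BFS fail/out derivation:
  fail(1) 'd': from fail(0)=0 chase 'd': 0 ⇒ 0;  out=∅∪out(0)=∅
  fail(4) 'a': from fail(0)=0 chase 'a': 0 ⇒ 0;  out=∅∪out(0)=∅
  fail(11) 'b': from fail(0)=0 chase 'b': 0 ⇒ 0;  out=∅∪out(0)=∅
  fail(15) 'c': from fail(0)=0 chase 'c': 0 ⇒ 0;  out=∅∪out(0)=∅
  fail(2) 'db': from fail(1)=0 chase 'b': 0 ⇒ 11;  out=∅∪out(11)=∅
  fail(5) 'ab': from fail(4)=0 chase 'b': 0 ⇒ 11;  out={5}∪out(11)={5}
  fail(7) 'da': from fail(1)=0 chase 'a': 0 ⇒ 4;  out=∅∪out(4)=∅
  fail(12) 'bd': from fail(11)=0 chase 'd': 0 ⇒ 1;  out=∅∪out(1)=∅
  fail(16) 'cc': from fail(15)=0 chase 'c': 0 ⇒ 15;  out=∅∪out(15)=∅
  fail(18) 'dc': from fail(1)=0 chase 'c': 0 ⇒ 15;  out=∅∪out(15)=∅
  fail(22) 'cb': from fail(15)=0 chase 'b': 0 ⇒ 11;  out=∅∪out(11)=∅
  fail(3) 'dbb': from fail(2)=11 chase 'b': 11→0 ⇒ 11;  out={0}∪out(11)={0}
  fail(6) 'abc': from fail(5)=11 chase 'c': 11→0 ⇒ 15;  out={1}∪out(15)={1}
  fail(8) 'daa': from fail(7)=4 chase 'a': 4→0 ⇒ 4;  out=∅∪out(4)=∅
  fail(13) 'bda': from fail(12)=1 chase 'a': 1 ⇒ 7;  out=∅∪out(7)=∅
  fail(17) 'cca': from fail(16)=15 chase 'a': 15→0 ⇒ 4;  out={4}∪out(4)={4}
  fail(19) 'dcb': from fail(18)=15 chase 'b': 15 ⇒ 22;  out=∅∪out(22)=∅
  fail(23) 'cbd': from fail(22)=11 chase 'd': 11 ⇒ 12;  out=∅∪out(12)=∅
  fail(9) 'daac': from fail(8)=4 chase 'c': 4→0 ⇒ 15;  out=∅∪out(15)=∅
  fail(14) 'bdaa': from fail(13)=7 chase 'a': 7 ⇒ 8;  out={3}∪out(8)={3}
  fail(20) 'dcbd': from fail(19)=22 chase 'd': 22 ⇒ 23;  out=∅∪out(23)=∅
  fail(24) 'cbdc': from fail(23)=12 chase 'c': 12→1 ⇒ 18;  out={7}∪out(18)={7}
  fail(10) 'daacb': from fail(9)=15 chase 'b': 15 ⇒ 22;  out={2}∪out(22)={2}
  fail(21) 'dcbdc': from fail(20)=23 chase 'c': 23 ⇒ 24;  out={6}∪out(24)={6,7}

Text stream:
pos 0 'd': at 1
pos 1 'b': at 2
pos 2 'b': at 3  → match P0@[0:2]
pos 3 'd': at 12 (via fail)
pos 4 'a': at 13
pos 5 'b': at 5 (via fail)  → match P5@[4:5]
pos 6 'd': at 12 (via fail)
pos 7 'd': at 1 (via fail)
pos 8 'a': at 7
pos 9 'a': at 8
pos 10 'c': at 9
pos 11 'b': at 10  → match P2@[7:11]
pos 12 'b': at 11 (via fail)
pos 13 'c': at 15 (via fail)
pos 14 'b': at 22
pos 15 'd': at 23
pos 16 'c': at 24  → match P7@[13:16]
pos 17 'c': at 16 (via fail)
pos 18 'd': at 1 (via fail)
pos 19 'b': at 2
pos 20 'b': at 3  → match P0@[18:20]
pos 21 'd': at 12 (via fail)
pos 22 'a': at 13
pos 23 'a': at 14  → match P3@[20:23]
pos 24 'c': at 9 (via fail)
pos 25 'b': at 10  → match P2@[21:25]
pos 26 'd': at 23 (via fail)
pos 27 'b': at 2 (via fail)
pos 28 'c': at 15 (via fail)
pos 29 'a': at 4 (via fail)
pos 30 'b': at 5  → match P5@[29:30]
pos 31 'c': at 6  → match P1@[29:31]
pos 32 'b': at 22 (via fail)
pos 33 'c': at 15 (via fail)
pos 34 'd': at 1 (via fail)
pos 35 'a': at 7
pos 36 'a': at 8
pos 37 'c': at 9
pos 38 'b': at 10  → match P2@[34:38]
pos 39 'c': at 15 (via fail)
pos 40 'd': at 1 (via fail)
pos 41 'a': at 7
pos 42 'a': at 8
pos 43 'c': at 9
pos 44 'b': at 10  → match P2@[40:44]
pos 45 'a': at 4 (via fail)
pos 46 'c': at 15 (via fail)
pos 47 'c': at 16
pos 48 'a': at 17  → match P4@[46:48]
pos 49 'b': at 5 (via fail)  → match P5@[48:49]
pos 50 'd': at 12 (via fail)
pos 51 'a': at 13
pos 52 'a': at 14  → match P3@[49:52]
pos 53 'b': at 5 (via fail)  → match P5@[52:53]
pos 54 'c': at 6  → match P1@[52:54]
pos 55 'b': at 22 (via fail)
pos 56 'b': at 11 (via fail)
pos 57 'a': at 4 (via fail)

All matches (sorted): [[2,0],[5,5],[11,2],[16,7],[20,0],[23,3],[25,2],[30,5],[31,1],[38,2],[44,2],[48,4],[49,5],[52,3],[53,5],[54,1]]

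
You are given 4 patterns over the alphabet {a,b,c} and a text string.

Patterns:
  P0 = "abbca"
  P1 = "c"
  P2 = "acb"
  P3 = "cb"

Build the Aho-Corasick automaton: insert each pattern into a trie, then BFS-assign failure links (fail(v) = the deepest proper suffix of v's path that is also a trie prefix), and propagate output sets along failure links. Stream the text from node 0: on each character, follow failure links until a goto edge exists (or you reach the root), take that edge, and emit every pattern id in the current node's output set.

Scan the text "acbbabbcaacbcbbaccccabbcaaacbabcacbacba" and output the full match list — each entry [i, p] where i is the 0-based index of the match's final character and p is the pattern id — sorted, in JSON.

Build:
Trie nodes:
  n0 'ε': a→1 c→6
  n1 'a': b→2 c→7
  n2 'ab': b→3
  n3 'abb': c→4
  n4 'abbc': a→5
  n5 'abbca': ·  [P0 ends]
  n6 'c': b→9  [P1 ends]
  n7 'ac': b→8
  n8 'acb': ·  [P2 ends]
  n9 'cb': ·  [P3 ends]

Failure links (BFS by depth):
  fail(1) 'a': from fail(0)=0 chase 'a': 0 ⇒ 0;  out=∅∪out(0)=∅
  fail(6) 'c': from fail(0)=0 chase 'c': 0 ⇒ 0;  out={1}∪out(0)={1}
  fail(2) 'ab': from fail(1)=0 chase 'b': 0 ⇒ 0;  out=∅∪out(0)=∅
  fail(7) 'ac': from fail(1)=0 chase 'c': 0 ⇒ 6;  out=∅∪out(6)={1}
  fail(9) 'cb': from fail(6)=0 chase 'b': 0 ⇒ 0;  out={3}∪out(0)={3}
  fail(3) 'abb': from fail(2)=0 chase 'b': 0 ⇒ 0;  out=∅∪out(0)=∅
  fail(8) 'acb': from fail(7)=6 chase 'b': 6 ⇒ 9;  out={2}∪out(9)={2,3}
  fail(4) 'abbc': from fail(3)=0 chase 'c': 0 ⇒ 6;  out=∅∪out(6)={1}
  fail(5) 'abbca': from fail(4)=6 chase 'a': 6→0 ⇒ 1;  out={0}∪out(1)={0}

Text stream:
i=0 'a': node 0→1
i=1 'c': node 1→7  emit P1@[1:1]
i=2 'b': node 7→8  emit P2@[0:2],P3@[1:2]
i=3 'b': node 8→0 (via fail)
i=4 'a': node 0→1
i=5 'b': node 1→2
i=6 'b': node 2→3
i=7 'c': node 3→4  emit P1@[7:7]
i=8 'a': node 4→5  emit P0@[4:8]
i=9 'a': node 5→1 (via fail)
i=10 'c': node 1→7  emit P1@[10:10]
i=11 'b': node 7→8  emit P2@[9:11],P3@[10:11]
i=12 'c': node 8→6 (via fail)  emit P1@[12:12]
i=13 'b': node 6→9  emit P3@[12:13]
i=14 'b': node 9→0 (via fail)
i=15 'a': node 0→1
i=16 'c': node 1→7  emit P1@[16:16]
i=17 'c': node 7→6 (via fail)  emit P1@[17:17]
i=18 'c': node 6→6 (via fail)  emit P1@[18:18]
i=19 'c': node 6→6 (via fail)  emit P1@[19:19]
i=20 'a': node 6→1 (via fail)
i=21 'b': node 1→2
i=22 'b': node 2→3
i=23 'c': node 3→4  emit P1@[23:23]
i=24 'a': node 4→5  emit P0@[20:24]
i=25 'a': node 5→1 (via fail)
i=26 'a': node 1→1 (via fail)
i=27 'c': node 1→7  emit P1@[27:27]
i=28 'b': node 7→8  emit P2@[26:28],P3@[27:28]
i=29 'a': node 8→1 (via fail)
i=30 'b': node 1→2
i=31 'c': node 2→6 (via fail)  emit P1@[31:31]
i=32 'a': node 6→1 (via fail)
i=33 'c': node 1→7  emit P1@[33:33]
i=34 'b': node 7→8  emit P2@[32:34],P3@[33:34]
i=35 'a': node 8→1 (via fail)
i=36 'c': node 1→7  emit P1@[36:36]
i=37 'b': node 7→8  emit P2@[35:37],P3@[36:37]
i=38 'a': node 8→1 (via fail)

All matches (sorted): [[1,1],[2,2],[2,3],[7,1],[8,0],[10,1],[11,2],[11,3],[12,1],[13,3],[16,1],[17,1],[18,1],[19,1],[23,1],[24,0],[27,1],[28,2],[28,3],[31,1],[33,1],[34,2],[34,3],[36,1],[37,2],[37,3]]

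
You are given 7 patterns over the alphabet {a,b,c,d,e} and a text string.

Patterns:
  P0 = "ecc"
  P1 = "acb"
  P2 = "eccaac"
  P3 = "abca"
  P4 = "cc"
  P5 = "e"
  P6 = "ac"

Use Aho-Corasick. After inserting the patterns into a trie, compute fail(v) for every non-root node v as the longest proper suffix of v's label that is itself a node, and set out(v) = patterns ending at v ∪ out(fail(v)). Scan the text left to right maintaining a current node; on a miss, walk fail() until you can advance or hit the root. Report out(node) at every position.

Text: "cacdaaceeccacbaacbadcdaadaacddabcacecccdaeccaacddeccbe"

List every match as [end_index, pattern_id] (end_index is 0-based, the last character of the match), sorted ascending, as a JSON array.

Build:
Trie (insert patterns):
  n0 'ε': a→4 c→13 e→1
  n1 'e': c→2  [P5 ends]
  n2 'ec': c→3
  n3 'ecc': a→7  [P0 ends]
  n4 'a': b→10 c→5
  n5 'ac': b→6  [P6 ends]
  n6 'acb': ·  [P1 ends]
  n7 'ecca': a→8
  n8 'eccaa': c→9
  n9 'eccaac': ·  [P2 ends]
  n10 'ab': c→11
  n11 'abc': a→12
  n12 'abca': ·  [P3 ends]
  n13 'c': c→14
  n14 'cc': ·  [P4 ends]

Failure links (BFS by depth):
  fail(1) 'e': from fail(0)=0 chase 'e': 0 ⇒ 0;  out={5}∪out(0)={5}
  fail(4) 'a': from fail(0)=0 chase 'a': 0 ⇒ 0;  out=∅∪out(0)=∅
  fail(13) 'c': from fail(0)=0 chase 'c': 0 ⇒ 0;  out=∅∪out(0)=∅
  fail(2) 'ec': from fail(1)=0 chase 'c': 0 ⇒ 13;  out=∅∪out(13)=∅
  fail(5) 'ac': from fail(4)=0 chase 'c': 0 ⇒ 13;  out={6}∪out(13)={6}
  fail(10) 'ab': from fail(4)=0 chase 'b': 0 ⇒ 0;  out=∅∪out(0)=∅
  fail(14) 'cc': from fail(13)=0 chase 'c': 0 ⇒ 13;  out={4}∪out(13)={4}
  fail(3) 'ecc': from fail(2)=13 chase 'c': 13 ⇒ 14;  out={0}∪out(14)={0,4}
  fail(6) 'acb': from fail(5)=13 chase 'b': 13→0 ⇒ 0;  out={1}∪out(0)={1}
  fail(11) 'abc': from fail(10)=0 chase 'c': 0 ⇒ 13;  out=∅∪out(13)=∅
  fail(7) 'ecca': from fail(3)=14 chase 'a': 14→13→0 ⇒ 4;  out=∅∪out(4)=∅
  fail(12) 'abca': from fail(11)=13 chase 'a': 13→0 ⇒ 4;  out={3}∪out(4)={3}
  fail(8) 'eccaa': from fail(7)=4 chase 'a': 4→0 ⇒ 4;  out=∅∪out(4)=∅
  fail(9) 'eccaac': from fail(8)=4 chase 'c': 4 ⇒ 5;  out={2}∪out(5)={2,6}

Scan:
[0] read 'c'  n0⇒n13
[1] read 'a'  n13⇒n4 ·f
[2] read 'c'  n4⇒n5  emit P6@[1:2]
[3] read 'd'  n5⇒n0 ·f
[4] read 'a'  n0⇒n4
[5] read 'a'  n4⇒n4 ·f
[6] read 'c'  n4⇒n5  emit P6@[5:6]
[7] read 'e'  n5⇒n1 ·f  emit P5@[7:7]
[8] read 'e'  n1⇒n1 ·f  emit P5@[8:8]
[9] read 'c'  n1⇒n2
[10] read 'c'  n2⇒n3  emit P0@[8:10],P4@[9:10]
[11] read 'a'  n3⇒n7
[12] read 'c'  n7⇒n5 ·f  emit P6@[11:12]
[13] read 'b'  n5⇒n6  emit P1@[11:13]
[14] read 'a'  n6⇒n4 ·f
[15] read 'a'  n4⇒n4 ·f
[16] read 'c'  n4⇒n5  emit P6@[15:16]
[17] read 'b'  n5⇒n6  emit P1@[15:17]
[18] read 'a'  n6⇒n4 ·f
[19] read 'd'  n4⇒n0 ·f
[20] read 'c'  n0⇒n13
[21] read 'd'  n13⇒n0 ·f
[22] read 'a'  n0⇒n4
[23] read 'a'  n4⇒n4 ·f
[24] read 'd'  n4⇒n0 ·f
[25] read 'a'  n0⇒n4
[26] read 'a'  n4⇒n4 ·f
[27] read 'c'  n4⇒n5  emit P6@[26:27]
[28] read 'd'  n5⇒n0 ·f
[29] read 'd'  n0⇒n0
[30] read 'a'  n0⇒n4
[31] read 'b'  n4⇒n10
[32] read 'c'  n10⇒n11
[33] read 'a'  n11⇒n12  emit P3@[30:33]
[34] read 'c'  n12⇒n5 ·f  emit P6@[33:34]
[35] read 'e'  n5⇒n1 ·f  emit P5@[35:35]
[36] read 'c'  n1⇒n2
[37] read 'c'  n2⇒n3  emit P0@[35:37],P4@[36:37]
[38] read 'c'  n3⇒n14 ·f  emit P4@[37:38]
[39] read 'd'  n14⇒n0 ·f
[40] read 'a'  n0⇒n4
[41] read 'e'  n4⇒n1 ·f  emit P5@[41:41]
[42] read 'c'  n1⇒n2
[43] read 'c'  n2⇒n3  emit P0@[41:43],P4@[42:43]
[44] read 'a'  n3⇒n7
[45] read 'a'  n7⇒n8
[46] read 'c'  n8⇒n9  emit P2@[41:46],P6@[45:46]
[47] read 'd'  n9⇒n0 ·f
[48] read 'd'  n0⇒n0
[49] read 'e'  n0⇒n1  emit P5@[49:49]
[50] read 'c'  n1⇒n2
[51] read 'c'  n2⇒n3  emit P0@[49:51],P4@[50:51]
[52] read 'b'  n3⇒n0 ·f
[53] read 'e'  n0⇒n1  emit P5@[53:53]

Matches: [[2,6],[6,6],[7,5],[8,5],[10,0],[10,4],[12,6],[13,1],[16,6],[17,1],[27,6],[33,3],[34,6],[35,5],[37,0],[37,4],[38,4],[41,5],[43,0],[43,4],[46,2],[46,6],[49,5],[51,0],[51,4],[53,5]]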